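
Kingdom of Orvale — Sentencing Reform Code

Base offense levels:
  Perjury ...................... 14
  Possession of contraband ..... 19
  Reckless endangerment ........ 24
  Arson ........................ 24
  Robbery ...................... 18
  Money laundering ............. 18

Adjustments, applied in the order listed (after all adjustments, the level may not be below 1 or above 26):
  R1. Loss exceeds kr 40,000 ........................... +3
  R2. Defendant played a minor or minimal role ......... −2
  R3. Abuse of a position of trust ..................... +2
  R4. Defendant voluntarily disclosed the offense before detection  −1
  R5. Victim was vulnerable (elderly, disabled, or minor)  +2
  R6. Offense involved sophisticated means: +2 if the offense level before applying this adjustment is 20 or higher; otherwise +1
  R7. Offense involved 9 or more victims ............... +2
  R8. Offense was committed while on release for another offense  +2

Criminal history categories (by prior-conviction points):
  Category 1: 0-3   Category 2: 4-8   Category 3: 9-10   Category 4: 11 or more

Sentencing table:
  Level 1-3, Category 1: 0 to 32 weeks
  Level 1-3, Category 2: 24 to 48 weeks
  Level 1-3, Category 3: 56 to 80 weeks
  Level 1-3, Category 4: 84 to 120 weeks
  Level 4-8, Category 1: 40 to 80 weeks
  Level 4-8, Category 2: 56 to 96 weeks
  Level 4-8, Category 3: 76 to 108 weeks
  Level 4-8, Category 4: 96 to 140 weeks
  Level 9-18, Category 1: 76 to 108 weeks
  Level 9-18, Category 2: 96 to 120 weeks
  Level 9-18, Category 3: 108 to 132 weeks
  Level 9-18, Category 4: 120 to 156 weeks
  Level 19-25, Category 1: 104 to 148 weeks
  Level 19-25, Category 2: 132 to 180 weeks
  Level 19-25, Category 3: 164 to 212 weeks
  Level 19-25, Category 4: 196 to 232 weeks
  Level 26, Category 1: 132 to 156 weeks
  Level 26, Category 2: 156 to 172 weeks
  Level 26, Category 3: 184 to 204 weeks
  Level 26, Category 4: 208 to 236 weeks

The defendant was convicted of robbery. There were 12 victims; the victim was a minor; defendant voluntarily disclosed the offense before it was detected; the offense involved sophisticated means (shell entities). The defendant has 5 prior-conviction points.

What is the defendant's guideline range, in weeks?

132-180 weeks

Base offense level for robbery: 18.
R2 does not apply.
R4 applies: 18 − 1 = 17.
R5 applies: 17 + 2 = 19.
R6 applies (level before this adjustment is 19 < 20, so +1): 19 + 1 = 20.
R7 applies: 20 + 2 = 22.
R8 does not apply.
Final offense level: 22.
Criminal history: 5 prior points → Category 2 (4-8).
Level 22 falls in the 19-25 band.
Grid: Level 19-25 × Category 2 = 132-180 weeks.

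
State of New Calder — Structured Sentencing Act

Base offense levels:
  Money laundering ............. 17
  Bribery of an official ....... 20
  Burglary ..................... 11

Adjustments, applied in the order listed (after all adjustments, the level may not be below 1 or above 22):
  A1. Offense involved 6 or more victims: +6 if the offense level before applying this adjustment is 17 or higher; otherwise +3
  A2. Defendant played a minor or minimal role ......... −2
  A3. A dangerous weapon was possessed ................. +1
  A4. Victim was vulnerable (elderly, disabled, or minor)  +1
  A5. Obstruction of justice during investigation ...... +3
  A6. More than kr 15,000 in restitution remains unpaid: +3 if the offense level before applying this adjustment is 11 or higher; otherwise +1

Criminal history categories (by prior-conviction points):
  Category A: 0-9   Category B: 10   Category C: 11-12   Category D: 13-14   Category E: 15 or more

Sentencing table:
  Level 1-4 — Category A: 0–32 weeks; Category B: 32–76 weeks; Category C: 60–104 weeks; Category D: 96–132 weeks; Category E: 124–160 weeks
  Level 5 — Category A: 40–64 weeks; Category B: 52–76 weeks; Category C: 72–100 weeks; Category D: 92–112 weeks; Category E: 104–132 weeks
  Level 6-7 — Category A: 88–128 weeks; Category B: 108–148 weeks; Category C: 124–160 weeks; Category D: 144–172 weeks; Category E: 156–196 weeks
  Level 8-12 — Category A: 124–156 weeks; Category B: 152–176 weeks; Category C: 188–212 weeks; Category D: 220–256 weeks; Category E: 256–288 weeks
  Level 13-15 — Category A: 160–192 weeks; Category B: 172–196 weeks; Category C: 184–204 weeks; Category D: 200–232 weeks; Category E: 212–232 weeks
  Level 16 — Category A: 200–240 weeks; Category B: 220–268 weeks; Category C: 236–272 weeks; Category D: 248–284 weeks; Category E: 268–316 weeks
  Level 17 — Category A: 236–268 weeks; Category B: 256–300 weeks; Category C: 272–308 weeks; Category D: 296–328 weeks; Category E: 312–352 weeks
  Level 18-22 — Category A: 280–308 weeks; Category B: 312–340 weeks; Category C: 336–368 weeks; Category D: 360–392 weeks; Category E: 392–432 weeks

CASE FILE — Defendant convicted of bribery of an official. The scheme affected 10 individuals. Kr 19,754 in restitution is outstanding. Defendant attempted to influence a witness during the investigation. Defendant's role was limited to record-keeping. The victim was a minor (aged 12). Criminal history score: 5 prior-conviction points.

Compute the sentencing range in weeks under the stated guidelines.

Base offense level for bribery of an official: 20.
A1 applies (level before this adjustment is 20 ≥ 17, so +6): 20 + 6 = 26.
A2 applies: 26 − 2 = 24.
A4 applies: 24 + 1 = 25.
A5 applies: 25 + 3 = 28.
A6 applies (level before this adjustment is 28 ≥ 11, so +3): 28 + 3 = 31.
Level 31 exceeds the maximum of 22; capped at 22.
Final offense level: 22.
Criminal history: 5 prior points → Category A (0-9).
Level 22 falls in the 18-22 band.
Grid: Level 18-22 × Category A = 280-308 weeks.

280-308 weeks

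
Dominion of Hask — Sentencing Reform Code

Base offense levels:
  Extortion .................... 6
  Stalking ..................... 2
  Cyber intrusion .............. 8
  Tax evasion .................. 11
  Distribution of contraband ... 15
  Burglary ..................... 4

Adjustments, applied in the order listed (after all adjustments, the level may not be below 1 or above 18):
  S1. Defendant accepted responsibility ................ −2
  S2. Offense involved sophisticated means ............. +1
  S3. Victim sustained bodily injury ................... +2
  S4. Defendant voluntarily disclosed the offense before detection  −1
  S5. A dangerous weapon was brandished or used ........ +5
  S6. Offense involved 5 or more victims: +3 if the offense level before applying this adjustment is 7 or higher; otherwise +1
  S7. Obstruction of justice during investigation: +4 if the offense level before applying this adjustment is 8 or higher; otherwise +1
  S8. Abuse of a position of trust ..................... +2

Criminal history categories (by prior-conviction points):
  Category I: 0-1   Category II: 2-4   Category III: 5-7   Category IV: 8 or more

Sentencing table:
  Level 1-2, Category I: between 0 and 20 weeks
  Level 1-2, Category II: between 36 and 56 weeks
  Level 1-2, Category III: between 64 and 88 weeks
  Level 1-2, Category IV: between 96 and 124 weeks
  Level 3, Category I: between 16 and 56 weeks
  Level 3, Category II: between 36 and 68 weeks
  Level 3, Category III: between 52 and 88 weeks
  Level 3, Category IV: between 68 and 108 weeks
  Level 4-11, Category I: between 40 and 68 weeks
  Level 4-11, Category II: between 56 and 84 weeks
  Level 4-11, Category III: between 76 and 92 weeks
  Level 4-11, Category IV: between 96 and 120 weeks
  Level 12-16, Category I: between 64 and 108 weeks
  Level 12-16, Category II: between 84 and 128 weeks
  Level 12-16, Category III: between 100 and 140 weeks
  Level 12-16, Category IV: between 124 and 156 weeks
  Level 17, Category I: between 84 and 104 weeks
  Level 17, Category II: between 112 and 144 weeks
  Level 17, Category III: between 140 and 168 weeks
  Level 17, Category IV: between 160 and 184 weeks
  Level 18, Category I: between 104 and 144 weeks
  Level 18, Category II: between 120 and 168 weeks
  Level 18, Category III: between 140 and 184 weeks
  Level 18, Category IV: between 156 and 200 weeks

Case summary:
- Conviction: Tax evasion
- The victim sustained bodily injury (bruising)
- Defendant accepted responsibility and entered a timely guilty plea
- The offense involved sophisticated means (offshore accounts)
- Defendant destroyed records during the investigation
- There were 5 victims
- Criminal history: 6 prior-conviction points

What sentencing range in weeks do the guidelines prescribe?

Base offense level for tax evasion: 11.
S1 applies: 11 − 2 = 9.
S2 applies: 9 + 1 = 10.
S3 applies: 10 + 2 = 12.
S4 does not apply.
S6 applies (level before this adjustment is 12 ≥ 7, so +3): 12 + 3 = 15.
S7 applies (level before this adjustment is 15 ≥ 8, so +4): 15 + 4 = 19.
S8 does not apply.
Level 19 exceeds the maximum of 18; capped at 18.
Final offense level: 18.
Criminal history: 6 prior points → Category III (5-7).
Level 18 falls in the 18 band.
Grid: Level 18 × Category III = 140-184 weeks.

140-184 weeks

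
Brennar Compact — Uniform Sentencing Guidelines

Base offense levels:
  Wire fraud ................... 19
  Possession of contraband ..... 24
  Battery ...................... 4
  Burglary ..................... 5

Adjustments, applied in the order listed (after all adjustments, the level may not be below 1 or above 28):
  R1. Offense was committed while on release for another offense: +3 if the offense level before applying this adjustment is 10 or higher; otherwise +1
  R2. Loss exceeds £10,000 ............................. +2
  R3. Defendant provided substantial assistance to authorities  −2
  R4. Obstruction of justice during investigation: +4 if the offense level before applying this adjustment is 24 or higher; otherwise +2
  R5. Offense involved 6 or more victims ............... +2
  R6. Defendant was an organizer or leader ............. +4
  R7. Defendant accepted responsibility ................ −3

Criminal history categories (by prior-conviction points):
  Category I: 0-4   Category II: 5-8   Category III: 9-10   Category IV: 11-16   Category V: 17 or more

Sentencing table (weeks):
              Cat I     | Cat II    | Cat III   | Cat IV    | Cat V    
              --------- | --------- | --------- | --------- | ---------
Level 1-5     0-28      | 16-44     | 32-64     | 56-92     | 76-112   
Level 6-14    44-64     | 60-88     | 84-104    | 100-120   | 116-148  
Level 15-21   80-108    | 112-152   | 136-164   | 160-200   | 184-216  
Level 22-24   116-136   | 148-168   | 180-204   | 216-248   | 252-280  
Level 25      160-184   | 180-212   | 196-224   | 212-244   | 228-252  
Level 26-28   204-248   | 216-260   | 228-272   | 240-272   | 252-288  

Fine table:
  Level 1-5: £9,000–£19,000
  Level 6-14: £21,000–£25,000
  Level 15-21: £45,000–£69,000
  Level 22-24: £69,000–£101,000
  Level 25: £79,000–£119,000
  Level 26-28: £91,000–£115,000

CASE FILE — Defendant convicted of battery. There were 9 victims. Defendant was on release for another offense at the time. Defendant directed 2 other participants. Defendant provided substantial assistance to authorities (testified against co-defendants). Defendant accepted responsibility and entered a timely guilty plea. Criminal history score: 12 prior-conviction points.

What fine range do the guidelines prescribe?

Base offense level for battery: 4.
R1 applies (level before this adjustment is 4 < 10, so +1): 4 + 1 = 5.
R2 does not apply.
R3 applies: 5 − 2 = 3.
R5 applies: 3 + 2 = 5.
R6 applies: 5 + 4 = 9.
R7 applies: 9 − 3 = 6.
Final offense level: 6.
Level 6 falls in the 6-14 band.
Fine table: Level 6-14 → £21,000–£25,000.

£21,000–£25,000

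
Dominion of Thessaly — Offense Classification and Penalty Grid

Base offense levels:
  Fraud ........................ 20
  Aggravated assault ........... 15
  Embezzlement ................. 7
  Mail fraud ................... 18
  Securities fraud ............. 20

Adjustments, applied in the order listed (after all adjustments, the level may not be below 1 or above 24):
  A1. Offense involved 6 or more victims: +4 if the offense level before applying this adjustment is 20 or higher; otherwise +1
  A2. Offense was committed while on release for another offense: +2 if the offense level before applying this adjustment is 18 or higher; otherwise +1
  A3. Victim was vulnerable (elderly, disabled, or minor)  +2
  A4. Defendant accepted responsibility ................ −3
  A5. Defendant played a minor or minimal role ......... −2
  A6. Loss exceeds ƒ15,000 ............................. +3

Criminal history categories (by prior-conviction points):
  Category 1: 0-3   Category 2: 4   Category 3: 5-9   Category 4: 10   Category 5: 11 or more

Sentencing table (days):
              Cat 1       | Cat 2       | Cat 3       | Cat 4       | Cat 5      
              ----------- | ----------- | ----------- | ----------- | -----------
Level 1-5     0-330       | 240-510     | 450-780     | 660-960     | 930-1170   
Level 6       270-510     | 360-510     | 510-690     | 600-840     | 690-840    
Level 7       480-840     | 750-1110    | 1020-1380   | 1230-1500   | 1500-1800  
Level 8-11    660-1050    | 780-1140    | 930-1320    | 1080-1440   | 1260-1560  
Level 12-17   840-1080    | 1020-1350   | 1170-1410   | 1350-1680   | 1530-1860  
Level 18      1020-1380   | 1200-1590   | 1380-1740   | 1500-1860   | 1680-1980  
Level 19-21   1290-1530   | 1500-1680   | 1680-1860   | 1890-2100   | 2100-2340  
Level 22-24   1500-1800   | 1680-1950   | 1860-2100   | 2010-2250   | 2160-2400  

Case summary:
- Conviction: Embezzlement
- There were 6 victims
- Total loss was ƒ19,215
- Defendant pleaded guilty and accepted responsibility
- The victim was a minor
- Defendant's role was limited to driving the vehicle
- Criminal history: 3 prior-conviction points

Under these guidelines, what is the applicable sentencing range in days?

660-1050 days

Base offense level for embezzlement: 7.
A1 applies (level before this adjustment is 7 < 20, so +1): 7 + 1 = 8.
A2 does not apply.
A3 applies: 8 + 2 = 10.
A4 applies: 10 − 3 = 7.
A5 applies: 7 − 2 = 5.
A6 applies: 5 + 3 = 8.
Final offense level: 8.
Criminal history: 3 prior points → Category 1 (0-3).
Level 8 falls in the 8-11 band.
Grid: Level 8-11 × Category 1 = 660-1050 days.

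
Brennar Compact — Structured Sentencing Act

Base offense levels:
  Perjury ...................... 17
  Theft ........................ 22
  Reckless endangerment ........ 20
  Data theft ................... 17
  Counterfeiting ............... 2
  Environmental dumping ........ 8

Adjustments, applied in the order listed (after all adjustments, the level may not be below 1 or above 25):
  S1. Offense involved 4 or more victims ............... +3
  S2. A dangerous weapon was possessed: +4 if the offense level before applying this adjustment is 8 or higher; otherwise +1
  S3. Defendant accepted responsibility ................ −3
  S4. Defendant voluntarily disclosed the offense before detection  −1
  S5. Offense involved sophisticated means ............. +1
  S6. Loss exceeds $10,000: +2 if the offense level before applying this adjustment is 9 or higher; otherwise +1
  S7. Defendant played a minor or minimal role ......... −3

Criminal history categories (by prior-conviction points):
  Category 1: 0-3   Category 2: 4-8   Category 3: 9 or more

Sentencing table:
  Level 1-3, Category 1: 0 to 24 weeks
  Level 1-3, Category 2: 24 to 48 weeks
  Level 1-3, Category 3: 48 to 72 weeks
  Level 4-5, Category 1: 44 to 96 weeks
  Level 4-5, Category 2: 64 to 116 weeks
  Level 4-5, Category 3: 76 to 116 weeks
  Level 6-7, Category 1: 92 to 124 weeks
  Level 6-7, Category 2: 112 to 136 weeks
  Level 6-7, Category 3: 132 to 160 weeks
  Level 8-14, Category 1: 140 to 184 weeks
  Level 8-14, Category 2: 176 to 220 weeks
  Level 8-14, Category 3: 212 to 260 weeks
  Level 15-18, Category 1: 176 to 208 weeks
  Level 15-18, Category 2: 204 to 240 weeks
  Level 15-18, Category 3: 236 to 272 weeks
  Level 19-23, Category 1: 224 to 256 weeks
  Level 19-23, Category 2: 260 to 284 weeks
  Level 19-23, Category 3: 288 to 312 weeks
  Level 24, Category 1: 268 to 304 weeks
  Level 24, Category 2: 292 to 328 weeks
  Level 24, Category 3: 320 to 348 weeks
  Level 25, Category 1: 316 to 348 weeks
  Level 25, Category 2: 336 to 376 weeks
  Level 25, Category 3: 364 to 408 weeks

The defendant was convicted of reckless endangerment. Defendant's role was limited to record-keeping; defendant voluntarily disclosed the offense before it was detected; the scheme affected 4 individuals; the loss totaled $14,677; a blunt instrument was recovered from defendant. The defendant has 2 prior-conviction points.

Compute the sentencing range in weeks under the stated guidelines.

316-348 weeks

Base offense level for reckless endangerment: 20.
S1 applies: 20 + 3 = 23.
S2 applies (level before this adjustment is 23 ≥ 8, so +4): 23 + 4 = 27.
S3 does not apply.
S4 applies: 27 − 1 = 26.
S5 does not apply.
S6 applies (level before this adjustment is 26 ≥ 9, so +2): 26 + 2 = 28.
S7 applies: 28 − 3 = 25.
Final offense level: 25.
Criminal history: 2 prior points → Category 1 (0-3).
Level 25 falls in the 25 band.
Grid: Level 25 × Category 1 = 316-348 weeks.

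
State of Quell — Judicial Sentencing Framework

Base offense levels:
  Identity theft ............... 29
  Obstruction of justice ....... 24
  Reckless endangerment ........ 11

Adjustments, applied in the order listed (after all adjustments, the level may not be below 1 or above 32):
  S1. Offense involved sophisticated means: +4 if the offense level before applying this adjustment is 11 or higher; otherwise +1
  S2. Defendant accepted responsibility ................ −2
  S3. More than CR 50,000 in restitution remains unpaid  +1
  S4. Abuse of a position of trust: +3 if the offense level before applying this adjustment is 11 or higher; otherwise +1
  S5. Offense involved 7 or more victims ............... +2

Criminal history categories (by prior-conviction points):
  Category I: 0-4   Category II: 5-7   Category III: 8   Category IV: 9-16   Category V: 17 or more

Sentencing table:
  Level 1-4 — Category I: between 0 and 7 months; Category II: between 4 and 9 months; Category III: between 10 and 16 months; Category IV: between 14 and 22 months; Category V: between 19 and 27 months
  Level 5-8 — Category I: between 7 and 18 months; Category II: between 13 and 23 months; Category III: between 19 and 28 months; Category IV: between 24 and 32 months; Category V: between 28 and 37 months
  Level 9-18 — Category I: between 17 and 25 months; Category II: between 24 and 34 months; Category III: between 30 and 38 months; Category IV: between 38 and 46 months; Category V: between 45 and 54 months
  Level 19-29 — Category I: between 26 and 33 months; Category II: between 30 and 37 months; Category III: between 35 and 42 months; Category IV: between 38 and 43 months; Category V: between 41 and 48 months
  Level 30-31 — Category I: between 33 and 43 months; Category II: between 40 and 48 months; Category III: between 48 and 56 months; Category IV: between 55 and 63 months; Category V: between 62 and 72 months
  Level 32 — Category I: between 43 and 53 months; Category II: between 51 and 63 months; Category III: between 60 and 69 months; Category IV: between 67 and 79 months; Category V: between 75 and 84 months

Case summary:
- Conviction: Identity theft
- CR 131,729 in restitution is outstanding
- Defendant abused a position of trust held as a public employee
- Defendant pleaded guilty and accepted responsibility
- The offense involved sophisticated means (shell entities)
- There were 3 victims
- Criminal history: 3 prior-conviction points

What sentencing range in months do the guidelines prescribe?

43-53 months

Base offense level for identity theft: 29.
S1 applies (level before this adjustment is 29 ≥ 11, so +4): 29 + 4 = 33.
S2 applies: 33 − 2 = 31.
S3 applies: 31 + 1 = 32.
S4 applies (level before this adjustment is 32 ≥ 11, so +3): 32 + 3 = 35.
S5 does not apply.
Level 35 exceeds the maximum of 32; capped at 32.
Final offense level: 32.
Criminal history: 3 prior points → Category I (0-4).
Level 32 falls in the 32 band.
Grid: Level 32 × Category I = 43-53 months.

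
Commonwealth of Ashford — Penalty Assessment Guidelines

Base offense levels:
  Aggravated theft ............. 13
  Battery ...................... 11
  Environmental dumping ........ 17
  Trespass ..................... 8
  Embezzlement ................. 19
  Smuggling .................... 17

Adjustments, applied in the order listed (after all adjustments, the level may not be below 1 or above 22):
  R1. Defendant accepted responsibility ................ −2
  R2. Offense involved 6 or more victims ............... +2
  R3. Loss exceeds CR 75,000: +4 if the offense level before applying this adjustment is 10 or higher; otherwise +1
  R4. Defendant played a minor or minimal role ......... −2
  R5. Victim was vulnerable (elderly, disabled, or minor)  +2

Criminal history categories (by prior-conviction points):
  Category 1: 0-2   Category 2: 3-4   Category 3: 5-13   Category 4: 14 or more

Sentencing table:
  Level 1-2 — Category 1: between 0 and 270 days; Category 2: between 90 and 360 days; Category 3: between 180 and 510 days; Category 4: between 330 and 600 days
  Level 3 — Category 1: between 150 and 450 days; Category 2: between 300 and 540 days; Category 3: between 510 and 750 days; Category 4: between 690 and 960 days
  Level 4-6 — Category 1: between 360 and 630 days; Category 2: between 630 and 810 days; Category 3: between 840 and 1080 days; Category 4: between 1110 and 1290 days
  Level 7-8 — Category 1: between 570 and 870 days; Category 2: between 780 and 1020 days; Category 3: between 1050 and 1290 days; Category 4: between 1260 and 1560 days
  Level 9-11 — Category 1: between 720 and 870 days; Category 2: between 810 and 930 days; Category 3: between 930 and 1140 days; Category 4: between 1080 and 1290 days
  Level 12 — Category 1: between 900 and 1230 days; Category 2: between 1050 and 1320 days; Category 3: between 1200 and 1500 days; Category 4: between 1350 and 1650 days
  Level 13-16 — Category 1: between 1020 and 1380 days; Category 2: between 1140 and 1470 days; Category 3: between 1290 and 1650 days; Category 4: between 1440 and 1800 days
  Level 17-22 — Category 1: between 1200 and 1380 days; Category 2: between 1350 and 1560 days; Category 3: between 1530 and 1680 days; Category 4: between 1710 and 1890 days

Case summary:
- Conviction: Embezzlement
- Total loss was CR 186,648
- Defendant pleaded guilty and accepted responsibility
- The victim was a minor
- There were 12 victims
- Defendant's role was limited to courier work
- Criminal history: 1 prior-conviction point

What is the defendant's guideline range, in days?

1200-1380 days

Base offense level for embezzlement: 19.
R1 applies: 19 − 2 = 17.
R2 applies: 17 + 2 = 19.
R3 applies (level before this adjustment is 19 ≥ 10, so +4): 19 + 4 = 23.
R4 applies: 23 − 2 = 21.
R5 applies: 21 + 2 = 23.
Level 23 exceeds the maximum of 22; capped at 22.
Final offense level: 22.
Criminal history: 1 prior point → Category 1 (0-2).
Level 22 falls in the 17-22 band.
Grid: Level 17-22 × Category 1 = 1200-1380 days.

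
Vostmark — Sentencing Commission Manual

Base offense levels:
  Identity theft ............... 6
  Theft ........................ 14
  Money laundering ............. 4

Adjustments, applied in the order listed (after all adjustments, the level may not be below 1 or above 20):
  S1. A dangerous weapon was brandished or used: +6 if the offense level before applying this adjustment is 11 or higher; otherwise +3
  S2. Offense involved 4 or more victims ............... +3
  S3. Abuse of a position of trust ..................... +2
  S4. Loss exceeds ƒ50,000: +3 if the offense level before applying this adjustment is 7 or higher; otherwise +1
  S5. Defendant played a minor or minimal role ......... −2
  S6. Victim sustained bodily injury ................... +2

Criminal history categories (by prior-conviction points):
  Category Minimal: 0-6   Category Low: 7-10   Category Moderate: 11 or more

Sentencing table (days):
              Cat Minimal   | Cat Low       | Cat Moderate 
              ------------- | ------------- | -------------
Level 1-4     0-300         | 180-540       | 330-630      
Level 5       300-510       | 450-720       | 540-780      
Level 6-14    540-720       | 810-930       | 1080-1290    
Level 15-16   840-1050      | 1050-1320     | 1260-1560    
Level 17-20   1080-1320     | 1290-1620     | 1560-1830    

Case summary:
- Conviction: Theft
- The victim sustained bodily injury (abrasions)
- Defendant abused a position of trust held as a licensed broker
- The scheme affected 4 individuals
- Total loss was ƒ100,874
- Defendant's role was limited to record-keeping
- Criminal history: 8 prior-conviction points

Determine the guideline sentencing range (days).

1290-1620 days

Base offense level for theft: 14.
S1 does not apply.
S2 applies: 14 + 3 = 17.
S3 applies: 17 + 2 = 19.
S4 applies (level before this adjustment is 19 ≥ 7, so +3): 19 + 3 = 22.
S5 applies: 22 − 2 = 20.
S6 applies: 20 + 2 = 22.
Level 22 exceeds the maximum of 20; capped at 20.
Final offense level: 20.
Criminal history: 8 prior points → Category Low (7-10).
Level 20 falls in the 17-20 band.
Grid: Level 17-20 × Category Low = 1290-1620 days.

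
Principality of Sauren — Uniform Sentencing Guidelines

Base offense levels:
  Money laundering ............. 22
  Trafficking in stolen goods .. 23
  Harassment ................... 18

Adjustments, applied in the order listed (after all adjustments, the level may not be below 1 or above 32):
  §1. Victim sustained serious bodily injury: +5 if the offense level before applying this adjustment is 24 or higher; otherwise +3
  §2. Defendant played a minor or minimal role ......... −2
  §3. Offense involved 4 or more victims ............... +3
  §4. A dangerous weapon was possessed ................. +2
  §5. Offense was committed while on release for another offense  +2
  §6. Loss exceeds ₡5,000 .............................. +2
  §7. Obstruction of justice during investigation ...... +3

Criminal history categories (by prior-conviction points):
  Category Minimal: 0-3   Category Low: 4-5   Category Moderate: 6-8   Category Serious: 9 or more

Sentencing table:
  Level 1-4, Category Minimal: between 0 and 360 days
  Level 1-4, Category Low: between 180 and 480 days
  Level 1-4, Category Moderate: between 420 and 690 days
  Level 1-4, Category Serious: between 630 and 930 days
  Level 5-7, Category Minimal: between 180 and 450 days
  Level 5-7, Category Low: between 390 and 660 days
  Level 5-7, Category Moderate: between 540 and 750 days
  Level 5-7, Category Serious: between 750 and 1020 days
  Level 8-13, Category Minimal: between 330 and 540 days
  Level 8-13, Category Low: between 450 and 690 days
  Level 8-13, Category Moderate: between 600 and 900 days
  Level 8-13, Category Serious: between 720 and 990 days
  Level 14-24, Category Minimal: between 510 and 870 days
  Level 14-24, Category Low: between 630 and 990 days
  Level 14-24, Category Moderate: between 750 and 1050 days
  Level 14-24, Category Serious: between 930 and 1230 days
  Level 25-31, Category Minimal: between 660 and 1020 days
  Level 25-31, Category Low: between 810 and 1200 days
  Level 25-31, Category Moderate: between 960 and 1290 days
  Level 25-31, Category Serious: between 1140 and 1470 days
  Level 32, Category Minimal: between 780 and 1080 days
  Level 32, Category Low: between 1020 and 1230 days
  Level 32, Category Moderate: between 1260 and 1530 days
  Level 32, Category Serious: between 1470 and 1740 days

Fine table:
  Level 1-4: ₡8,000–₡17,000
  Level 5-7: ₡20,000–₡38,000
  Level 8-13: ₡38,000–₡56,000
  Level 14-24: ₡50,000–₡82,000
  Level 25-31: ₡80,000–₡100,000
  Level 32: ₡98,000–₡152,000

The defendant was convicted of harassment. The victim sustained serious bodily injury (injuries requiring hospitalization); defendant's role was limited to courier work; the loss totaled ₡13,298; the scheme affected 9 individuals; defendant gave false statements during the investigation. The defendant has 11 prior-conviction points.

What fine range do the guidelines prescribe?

Base offense level for harassment: 18.
§1 applies (level before this adjustment is 18 < 24, so +3): 18 + 3 = 21.
§2 applies: 21 − 2 = 19.
§3 applies: 19 + 3 = 22.
§5 does not apply.
§6 applies: 22 + 2 = 24.
§7 applies: 24 + 3 = 27.
Final offense level: 27.
Level 27 falls in the 25-31 band.
Fine table: Level 25-31 → ₡80,000–₡100,000.

₡80,000–₡100,000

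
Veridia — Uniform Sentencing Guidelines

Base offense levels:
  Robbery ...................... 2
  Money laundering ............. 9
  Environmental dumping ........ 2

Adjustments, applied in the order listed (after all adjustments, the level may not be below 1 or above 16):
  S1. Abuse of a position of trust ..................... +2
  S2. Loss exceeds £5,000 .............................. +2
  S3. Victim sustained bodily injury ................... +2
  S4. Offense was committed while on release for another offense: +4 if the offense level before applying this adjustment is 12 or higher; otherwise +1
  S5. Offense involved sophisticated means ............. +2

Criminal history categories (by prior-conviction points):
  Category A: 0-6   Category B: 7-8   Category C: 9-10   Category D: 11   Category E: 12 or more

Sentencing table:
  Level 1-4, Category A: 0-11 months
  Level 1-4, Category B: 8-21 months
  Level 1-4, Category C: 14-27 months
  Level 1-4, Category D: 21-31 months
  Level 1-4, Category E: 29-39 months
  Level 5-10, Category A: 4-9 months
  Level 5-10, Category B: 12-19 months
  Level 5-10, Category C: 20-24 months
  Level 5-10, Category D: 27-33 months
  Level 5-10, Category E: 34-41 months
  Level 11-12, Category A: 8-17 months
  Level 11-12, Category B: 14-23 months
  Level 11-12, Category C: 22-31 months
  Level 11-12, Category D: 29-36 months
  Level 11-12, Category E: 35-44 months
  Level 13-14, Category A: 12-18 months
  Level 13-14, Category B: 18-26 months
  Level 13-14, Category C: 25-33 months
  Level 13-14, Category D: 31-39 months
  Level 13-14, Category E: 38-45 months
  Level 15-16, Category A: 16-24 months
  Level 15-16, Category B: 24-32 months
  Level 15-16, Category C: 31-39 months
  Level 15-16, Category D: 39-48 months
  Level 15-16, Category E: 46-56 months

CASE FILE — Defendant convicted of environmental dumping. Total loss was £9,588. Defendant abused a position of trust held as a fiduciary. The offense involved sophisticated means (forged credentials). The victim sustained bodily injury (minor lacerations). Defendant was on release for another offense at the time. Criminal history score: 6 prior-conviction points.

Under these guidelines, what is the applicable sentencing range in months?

8-17 months

Base offense level for environmental dumping: 2.
S1 applies: 2 + 2 = 4.
S2 applies: 4 + 2 = 6.
S3 applies: 6 + 2 = 8.
S4 applies (level before this adjustment is 8 < 12, so +1): 8 + 1 = 9.
S5 applies: 9 + 2 = 11.
Final offense level: 11.
Criminal history: 6 prior points → Category A (0-6).
Level 11 falls in the 11-12 band.
Grid: Level 11-12 × Category A = 8-17 months.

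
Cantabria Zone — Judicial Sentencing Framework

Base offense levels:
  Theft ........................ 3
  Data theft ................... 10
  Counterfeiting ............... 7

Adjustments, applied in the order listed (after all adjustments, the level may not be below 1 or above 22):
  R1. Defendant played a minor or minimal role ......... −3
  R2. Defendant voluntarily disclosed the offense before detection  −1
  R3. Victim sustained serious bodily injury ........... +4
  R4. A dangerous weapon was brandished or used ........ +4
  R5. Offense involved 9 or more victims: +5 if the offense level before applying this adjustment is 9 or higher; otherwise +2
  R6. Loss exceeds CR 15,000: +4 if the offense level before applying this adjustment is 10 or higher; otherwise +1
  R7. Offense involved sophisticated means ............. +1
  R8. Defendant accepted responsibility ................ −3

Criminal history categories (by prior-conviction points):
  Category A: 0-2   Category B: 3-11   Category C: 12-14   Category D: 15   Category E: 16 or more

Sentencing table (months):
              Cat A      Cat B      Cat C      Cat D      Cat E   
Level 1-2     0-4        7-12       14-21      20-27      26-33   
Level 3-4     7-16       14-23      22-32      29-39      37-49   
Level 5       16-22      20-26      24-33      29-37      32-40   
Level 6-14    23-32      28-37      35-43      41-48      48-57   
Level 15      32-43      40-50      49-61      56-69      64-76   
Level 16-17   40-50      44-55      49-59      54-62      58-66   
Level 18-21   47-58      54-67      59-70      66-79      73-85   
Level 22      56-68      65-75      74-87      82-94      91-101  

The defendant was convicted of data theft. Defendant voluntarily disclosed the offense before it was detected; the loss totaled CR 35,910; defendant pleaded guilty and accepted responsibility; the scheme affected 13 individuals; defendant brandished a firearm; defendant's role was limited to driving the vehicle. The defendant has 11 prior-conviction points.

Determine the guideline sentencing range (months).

44-55 months

Base offense level for data theft: 10.
R1 applies: 10 − 3 = 7.
R2 applies: 7 − 1 = 6.
R4 applies: 6 + 4 = 10.
R5 applies (level before this adjustment is 10 ≥ 9, so +5): 10 + 5 = 15.
R6 applies (level before this adjustment is 15 ≥ 10, so +4): 15 + 4 = 19.
R8 applies: 19 − 3 = 16.
Final offense level: 16.
Criminal history: 11 prior points → Category B (3-11).
Level 16 falls in the 16-17 band.
Grid: Level 16-17 × Category B = 44-55 months.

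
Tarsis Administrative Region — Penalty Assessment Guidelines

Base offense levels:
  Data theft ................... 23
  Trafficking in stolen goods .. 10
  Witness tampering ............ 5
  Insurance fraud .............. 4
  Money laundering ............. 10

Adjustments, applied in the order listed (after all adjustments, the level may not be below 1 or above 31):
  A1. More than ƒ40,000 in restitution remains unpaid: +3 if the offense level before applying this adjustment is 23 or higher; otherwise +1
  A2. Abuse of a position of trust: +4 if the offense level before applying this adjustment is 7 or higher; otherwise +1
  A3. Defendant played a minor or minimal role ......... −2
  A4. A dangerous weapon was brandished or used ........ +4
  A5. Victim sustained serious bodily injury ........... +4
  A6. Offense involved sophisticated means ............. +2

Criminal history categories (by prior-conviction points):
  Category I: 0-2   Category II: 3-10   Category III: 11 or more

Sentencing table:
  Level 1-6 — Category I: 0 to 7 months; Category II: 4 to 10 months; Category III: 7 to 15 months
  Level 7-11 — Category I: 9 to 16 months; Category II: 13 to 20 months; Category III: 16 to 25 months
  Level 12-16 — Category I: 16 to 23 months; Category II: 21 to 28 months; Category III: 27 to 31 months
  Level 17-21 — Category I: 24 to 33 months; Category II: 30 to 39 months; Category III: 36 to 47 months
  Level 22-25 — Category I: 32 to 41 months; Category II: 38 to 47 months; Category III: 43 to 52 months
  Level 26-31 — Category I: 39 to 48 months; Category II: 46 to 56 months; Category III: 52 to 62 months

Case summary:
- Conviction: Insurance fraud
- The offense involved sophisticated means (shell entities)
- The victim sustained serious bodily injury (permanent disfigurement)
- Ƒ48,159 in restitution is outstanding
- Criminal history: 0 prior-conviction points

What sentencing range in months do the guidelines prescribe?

Base offense level for insurance fraud: 4.
A1 applies (level before this adjustment is 4 < 23, so +1): 4 + 1 = 5.
A2 does not apply.
A5 applies: 5 + 4 = 9.
A6 applies: 9 + 2 = 11.
Final offense level: 11.
Criminal history: 0 prior points → Category I (0-2).
Level 11 falls in the 7-11 band.
Grid: Level 7-11 × Category I = 9-16 months.

9-16 months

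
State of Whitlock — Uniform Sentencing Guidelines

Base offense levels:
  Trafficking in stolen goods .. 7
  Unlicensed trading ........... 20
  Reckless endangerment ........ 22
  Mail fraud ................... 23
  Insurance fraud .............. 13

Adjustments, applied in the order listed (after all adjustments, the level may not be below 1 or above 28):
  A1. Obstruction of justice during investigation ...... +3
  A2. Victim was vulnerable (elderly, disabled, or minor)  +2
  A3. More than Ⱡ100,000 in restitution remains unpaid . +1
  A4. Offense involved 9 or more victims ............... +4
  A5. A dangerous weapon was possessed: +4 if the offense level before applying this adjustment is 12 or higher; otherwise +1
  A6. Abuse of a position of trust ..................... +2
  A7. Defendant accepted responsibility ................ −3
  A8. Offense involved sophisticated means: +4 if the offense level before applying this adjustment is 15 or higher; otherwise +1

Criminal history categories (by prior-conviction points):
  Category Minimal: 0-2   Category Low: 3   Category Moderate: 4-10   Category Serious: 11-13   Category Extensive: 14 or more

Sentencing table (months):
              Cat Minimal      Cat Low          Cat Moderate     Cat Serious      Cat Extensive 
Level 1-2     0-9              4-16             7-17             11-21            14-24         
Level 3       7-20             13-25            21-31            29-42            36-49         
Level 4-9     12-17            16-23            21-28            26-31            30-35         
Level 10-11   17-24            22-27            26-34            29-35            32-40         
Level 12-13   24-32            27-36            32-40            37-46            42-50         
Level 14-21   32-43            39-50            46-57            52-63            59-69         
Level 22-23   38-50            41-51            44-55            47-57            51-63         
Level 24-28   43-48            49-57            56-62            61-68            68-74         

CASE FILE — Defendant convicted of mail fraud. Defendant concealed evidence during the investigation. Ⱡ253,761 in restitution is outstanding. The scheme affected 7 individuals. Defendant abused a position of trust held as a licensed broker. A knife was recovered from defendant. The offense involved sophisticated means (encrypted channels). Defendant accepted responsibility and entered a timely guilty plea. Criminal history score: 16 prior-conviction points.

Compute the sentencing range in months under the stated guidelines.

68-74 months

Base offense level for mail fraud: 23.
A1 applies: 23 + 3 = 26.
A2 does not apply.
A3 applies: 26 + 1 = 27.
A5 applies (level before this adjustment is 27 ≥ 12, so +4): 27 + 4 = 31.
A6 applies: 31 + 2 = 33.
A7 applies: 33 − 3 = 30.
A8 applies (level before this adjustment is 30 ≥ 15, so +4): 30 + 4 = 34.
Level 34 exceeds the maximum of 28; capped at 28.
Final offense level: 28.
Criminal history: 16 prior points → Category Extensive (14+).
Level 28 falls in the 24-28 band.
Grid: Level 24-28 × Category Extensive = 68-74 months.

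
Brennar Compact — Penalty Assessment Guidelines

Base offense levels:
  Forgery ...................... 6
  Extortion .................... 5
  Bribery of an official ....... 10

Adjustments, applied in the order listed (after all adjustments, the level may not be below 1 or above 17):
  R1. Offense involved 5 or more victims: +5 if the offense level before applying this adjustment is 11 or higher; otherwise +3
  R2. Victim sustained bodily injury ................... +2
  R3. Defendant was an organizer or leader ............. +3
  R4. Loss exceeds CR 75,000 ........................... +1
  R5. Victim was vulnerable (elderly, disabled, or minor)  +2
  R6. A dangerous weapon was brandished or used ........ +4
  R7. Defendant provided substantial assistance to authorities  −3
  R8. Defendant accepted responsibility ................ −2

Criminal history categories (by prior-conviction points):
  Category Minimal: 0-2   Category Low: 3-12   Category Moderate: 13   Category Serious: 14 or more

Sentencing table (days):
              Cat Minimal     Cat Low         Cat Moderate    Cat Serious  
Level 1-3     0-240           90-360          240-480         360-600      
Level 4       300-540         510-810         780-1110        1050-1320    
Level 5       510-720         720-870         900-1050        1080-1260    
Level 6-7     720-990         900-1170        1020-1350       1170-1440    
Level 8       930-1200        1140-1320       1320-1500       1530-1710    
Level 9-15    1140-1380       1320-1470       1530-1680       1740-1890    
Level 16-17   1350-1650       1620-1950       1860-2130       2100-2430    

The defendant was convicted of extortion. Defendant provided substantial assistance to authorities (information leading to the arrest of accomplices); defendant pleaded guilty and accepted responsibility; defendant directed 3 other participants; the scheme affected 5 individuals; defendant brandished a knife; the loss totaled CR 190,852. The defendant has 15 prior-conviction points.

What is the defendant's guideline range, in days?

1740-1890 days

Base offense level for extortion: 5.
R1 applies (level before this adjustment is 5 < 11, so +3): 5 + 3 = 8.
R2 does not apply.
R3 applies: 8 + 3 = 11.
R4 applies: 11 + 1 = 12.
R5 does not apply.
R6 applies: 12 + 4 = 16.
R7 applies: 16 − 3 = 13.
R8 applies: 13 − 2 = 11.
Final offense level: 11.
Criminal history: 15 prior points → Category Serious (14+).
Level 11 falls in the 9-15 band.
Grid: Level 9-15 × Category Serious = 1740-1890 days.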